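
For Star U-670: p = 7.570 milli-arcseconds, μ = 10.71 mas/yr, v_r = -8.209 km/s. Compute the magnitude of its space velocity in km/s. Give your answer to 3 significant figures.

d = 1/p = 1/0.007570″ = 132.1 pc.
μ = 10.71 mas/yr = 0.01071 ″/yr.
v_t = 4.740 μ d = 4.740 × 0.01071 × 132.1 = 6.7061 km/s.
v = √(v_r² + v_t²) = √((-8.209)² + 6.7061²) = √112.359 = 10.6 km/s.

10.6 km/s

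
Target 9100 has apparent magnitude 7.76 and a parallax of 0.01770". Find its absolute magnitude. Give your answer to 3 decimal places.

d = 1/p = 1/0.01770″ = 56.497 pc.
m − M = 5 log₁₀(56.497) − 5 = 8.7601 − 5 = 3.7601.
M = m − (m − M) = 7.76 − 3.7601 = 4.000.

M = 4.000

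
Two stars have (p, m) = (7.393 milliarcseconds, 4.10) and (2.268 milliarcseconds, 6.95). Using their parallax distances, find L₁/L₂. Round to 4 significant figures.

L₁/L₂ = 1.299

d₁ = 1/p₁ = 1/0.007393″ = 135.26 pc; d₂ = 1/p₂ = 1/0.002268″ = 440.92 pc.
M₁ = m₁ − 5 log₁₀ d₁ + 5 = 4.10 − 10.6558 + 5 = -1.5558.
M₂ = 6.95 − 13.2218 + 5 = -1.2718.
L₁/L₂ = 10^(0.4(M₂ − M₁)) = 10^(0.4 × 0.2840) = 10^0.11360 = 1.299.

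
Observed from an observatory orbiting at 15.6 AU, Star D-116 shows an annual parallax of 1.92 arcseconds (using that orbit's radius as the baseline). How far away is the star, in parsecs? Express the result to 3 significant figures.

With baseline B (in AU) and parallax p (in arcsec), d = B/p parsecs.
d = 15.6 / 1.92 = 8.125 pc.

8.13 pc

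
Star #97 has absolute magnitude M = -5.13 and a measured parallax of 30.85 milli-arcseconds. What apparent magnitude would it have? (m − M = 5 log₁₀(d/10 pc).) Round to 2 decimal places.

m = -2.58

d = 1/p = 1/0.03085″ = 32.415 pc.
m − M = 5 log₁₀ d − 5 = 5 log₁₀(32.415) − 5 = 7.5537 − 5 = 2.5537.
m = M + (m − M) = -5.13 + 2.5537 = -2.58.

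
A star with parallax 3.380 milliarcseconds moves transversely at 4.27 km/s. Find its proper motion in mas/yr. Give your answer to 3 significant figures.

3.04 mas/yr

d = 1/p = 1/0.003380″ = 295.86 pc.
μ = v_t / (4.74 d) = 4.27 / (4.74 × 295.86) = 4.27 / 1402.4 = 0.0030448 ″/yr = 3.0448 mas/yr.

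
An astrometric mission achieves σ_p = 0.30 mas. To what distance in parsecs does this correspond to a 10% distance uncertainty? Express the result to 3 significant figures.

333 pc

σ_d/d = σ_p/p, so the condition is σ_p/p ≤ 0.10, i.e. p ≥ σ_p/0.10.
p_min = 0.30/0.10 = 3 mas = 0.003 arcsec.
d_max = 1/p_min = 1/0.003 = 333.33 pc.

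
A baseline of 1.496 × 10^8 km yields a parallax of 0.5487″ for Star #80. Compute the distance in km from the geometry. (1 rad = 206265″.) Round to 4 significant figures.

5.624 × 10^13 km

θ = 0.5487″ = 0.5487/206265 = 2.6602 × 10^-6 rad.
d = B/θ = (1.496 × 10^8) / (2.6602 × 10^-6) = 5.6236 × 10^13 km.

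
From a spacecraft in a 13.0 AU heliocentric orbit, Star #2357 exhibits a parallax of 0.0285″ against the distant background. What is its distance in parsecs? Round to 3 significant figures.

With baseline B (in AU) and parallax p (in arcsec), d = B/p parsecs.
d = 13.0 / 0.0285 = 456.14 pc.

456 pc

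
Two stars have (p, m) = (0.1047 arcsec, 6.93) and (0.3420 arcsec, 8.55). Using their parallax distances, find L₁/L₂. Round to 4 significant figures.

d₁ = 1/p₁ = 1/0.1047″ = 9.5511 pc; d₂ = 1/p₂ = 1/0.3420″ = 2.924 pc.
M₁ = m₁ − 5 log₁₀ d₁ + 5 = 6.93 − 4.9003 + 5 = 7.0297.
M₂ = 8.55 − 2.3299 + 5 = 11.2201.
L₁/L₂ = 10^(0.4(M₂ − M₁)) = 10^(0.4 × 4.1904) = 10^1.67616 = 47.442.

L₁/L₂ = 47.44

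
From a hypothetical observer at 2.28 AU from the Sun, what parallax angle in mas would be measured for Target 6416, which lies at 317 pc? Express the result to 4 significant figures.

7.192 mas

p (arcsec) = B (AU) / d (pc).
p = 2.28 / 317 = 0.0071924 arcsec = 7.1924 mas.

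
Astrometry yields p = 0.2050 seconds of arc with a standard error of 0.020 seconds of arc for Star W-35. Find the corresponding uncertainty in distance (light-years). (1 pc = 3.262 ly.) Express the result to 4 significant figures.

d = 1/p, so σ_d = σ_p / p².
σ_d = 0.0200 / (0.2050)² = 0.0200 / 0.042025 = 0.47591 pc = 0.47591 × 3.262 ly = 1.5524 ly.

1.552 ly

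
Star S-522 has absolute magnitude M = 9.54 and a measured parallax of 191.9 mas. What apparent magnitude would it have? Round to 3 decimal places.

d = 1/p = 1/0.1919″ = 5.211 pc.
m − M = 5 log₁₀ d − 5 = 5 log₁₀(5.211) − 5 = 3.5846 − 5 = -1.4154.
m = M + (m − M) = 9.54 + (-1.4154) = 8.125.

m = 8.125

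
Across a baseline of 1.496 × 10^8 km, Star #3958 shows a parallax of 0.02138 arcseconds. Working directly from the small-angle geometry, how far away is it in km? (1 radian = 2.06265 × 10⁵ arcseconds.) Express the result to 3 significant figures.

θ = 0.02138″ = 0.02138/206265 = 1.0365 × 10^-7 rad.
d = B/θ = (1.496 × 10^8) / (1.0365 × 10^-7) = 1.4433 × 10^15 km.

1.44 × 10^15 km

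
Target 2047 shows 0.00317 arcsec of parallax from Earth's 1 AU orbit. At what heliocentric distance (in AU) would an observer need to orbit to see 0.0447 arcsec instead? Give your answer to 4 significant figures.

Parallax scales linearly with baseline: p ∝ B, so B = p_target / p_Earth × 1 AU.
B = 0.0447 / 0.00317 = 14.101 AU.

14.10 AU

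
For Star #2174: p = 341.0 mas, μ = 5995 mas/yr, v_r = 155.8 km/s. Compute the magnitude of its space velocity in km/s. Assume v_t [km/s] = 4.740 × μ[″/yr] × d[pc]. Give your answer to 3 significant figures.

177 km/s

d = 1/p = 1/0.3410″ = 2.9326 pc.
μ = 5995 mas/yr = 5.995 ″/yr.
v_t = 4.740 μ d = 4.740 × 5.995 × 2.9326 = 83.334 km/s.
v = √(v_r² + v_t²) = √(155.8² + 83.334²) = √31218.2 = 176.69 km/s.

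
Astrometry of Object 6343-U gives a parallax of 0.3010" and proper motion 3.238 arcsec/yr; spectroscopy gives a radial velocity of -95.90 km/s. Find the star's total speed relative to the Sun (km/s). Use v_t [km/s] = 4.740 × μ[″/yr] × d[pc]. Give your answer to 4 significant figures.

d = 1/p = 1/0.3010″ = 3.3223 pc.
v_t = 4.740 μ d = 4.740 × 3.238 × 3.3223 = 50.991 km/s.
v = √(v_r² + v_t²) = √((-95.90)² + 50.991²) = √11796.9 = 108.61 km/s.

108.6 km/s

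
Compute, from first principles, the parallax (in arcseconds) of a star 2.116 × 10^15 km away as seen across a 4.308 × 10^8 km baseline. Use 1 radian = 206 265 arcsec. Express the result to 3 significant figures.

θ ≈ B/d = (4.308 × 10^8) / (2.116 × 10^15) = 2.0359 × 10^-7 rad.
In arcseconds: 2.0359 × 10^-7 × 206265 = 0.041993″.

0.0420 arcsec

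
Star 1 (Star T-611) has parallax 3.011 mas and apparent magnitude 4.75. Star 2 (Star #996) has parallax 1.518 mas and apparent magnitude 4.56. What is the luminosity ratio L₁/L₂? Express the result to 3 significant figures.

L₁/L₂ = 0.213

d₁ = 1/p₁ = 1/0.003011″ = 332.12 pc; d₂ = 1/p₂ = 1/0.001518″ = 658.76 pc.
M₁ = m₁ − 5 log₁₀ d₁ + 5 = 4.75 − 12.6065 + 5 = -2.8565.
M₂ = 4.56 − 14.0936 + 5 = -4.5336.
L₁/L₂ = 10^(0.4(M₂ − M₁)) = 10^(0.4 × (-1.6771)) = 10^(-0.67084) = 0.21338.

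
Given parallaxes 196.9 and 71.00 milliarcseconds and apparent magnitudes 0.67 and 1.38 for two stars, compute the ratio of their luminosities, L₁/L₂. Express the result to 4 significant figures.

L₁/L₂ = 0.2500

d₁ = 1/p₁ = 1/0.1969″ = 5.0787 pc; d₂ = 1/p₂ = 1/0.07100″ = 14.085 pc.
M₁ = m₁ − 5 log₁₀ d₁ + 5 = 0.67 − 3.5288 + 5 = 2.1412.
M₂ = 1.38 − 5.7438 + 5 = 0.6362.
L₁/L₂ = 10^(0.4(M₂ − M₁)) = 10^(0.4 × (-1.5050)) = 10^(-0.60200) = 0.25003.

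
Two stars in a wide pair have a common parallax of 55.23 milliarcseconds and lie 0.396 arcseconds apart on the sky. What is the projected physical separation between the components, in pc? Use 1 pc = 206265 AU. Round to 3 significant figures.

d = 1/p = 1/0.05523″ = 18.106 pc.
At distance d (pc), an angle of θ arcsec spans θ·d AU: s = 0.396 × 18.106 = 7.17 AU.
= 7.17 / 206265 = 3.4761 × 10^-5 pc.

3.48 × 10^-5 pc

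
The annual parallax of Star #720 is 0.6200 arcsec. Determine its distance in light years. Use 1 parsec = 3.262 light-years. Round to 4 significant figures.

d = 1/p = 1/0.6200 = 1.6129 pc.
In light-years: 1.6129 × 3.262 = 5.2613 ly.

5.261 light years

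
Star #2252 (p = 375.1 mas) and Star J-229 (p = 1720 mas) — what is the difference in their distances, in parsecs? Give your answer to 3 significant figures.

2.08 pc

d_A = 1/0.3751″ = 2.666 pc; d_B = 1/1.720″ = 0.5814 pc.
|d_B − d_A| = |0.5814 − 2.666| = 2.0846 pc.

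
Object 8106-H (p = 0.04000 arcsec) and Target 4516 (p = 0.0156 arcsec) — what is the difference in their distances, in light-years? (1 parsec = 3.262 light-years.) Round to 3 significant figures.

d_A = 1/0.04000″ = 25 pc; d_B = 1/0.01560″ = 64.103 pc.
|d_B − d_A| = |64.103 − 25| = 39.103 pc = 39.103 × 3.262 ly = 127.55 ly.

128 ly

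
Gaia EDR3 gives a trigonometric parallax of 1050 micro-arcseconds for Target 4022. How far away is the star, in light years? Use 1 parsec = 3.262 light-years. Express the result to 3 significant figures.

p = 1050 micro-arcseconds = 0.001050 arcsec.
d = 1/p = 1/0.001050 = 952.38 pc.
In light-years: 952.38 × 3.262 = 3106.7 ly.

3110 light years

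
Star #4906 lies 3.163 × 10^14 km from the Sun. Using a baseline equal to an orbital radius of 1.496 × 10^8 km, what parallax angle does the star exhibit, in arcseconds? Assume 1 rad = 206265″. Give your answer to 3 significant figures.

0.0976 arcsec

θ ≈ B/d = (1.496 × 10^8) / (3.163 × 10^14) = 4.7297 × 10^-7 rad.
In arcseconds: 4.7297 × 10^-7 × 206265 = 0.097557″.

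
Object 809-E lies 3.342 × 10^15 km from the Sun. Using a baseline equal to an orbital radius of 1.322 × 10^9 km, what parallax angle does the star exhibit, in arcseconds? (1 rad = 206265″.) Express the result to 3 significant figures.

θ ≈ B/d = (1.322 × 10^9) / (3.342 × 10^15) = 3.9557 × 10^-7 rad.
In arcseconds: 3.9557 × 10^-7 × 206265 = 0.081592″.

0.0816 arcsec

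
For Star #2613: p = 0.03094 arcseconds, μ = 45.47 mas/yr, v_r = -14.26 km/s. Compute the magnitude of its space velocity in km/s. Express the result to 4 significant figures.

15.87 km/s

d = 1/p = 1/0.03094″ = 32.321 pc.
μ = 45.47 mas/yr = 0.04547 ″/yr.
v_t = 4.740 μ d = 4.740 × 0.04547 × 32.321 = 6.9661 km/s.
v = √(v_r² + v_t²) = √((-14.26)² + 6.9661²) = √251.874 = 15.871 km/s.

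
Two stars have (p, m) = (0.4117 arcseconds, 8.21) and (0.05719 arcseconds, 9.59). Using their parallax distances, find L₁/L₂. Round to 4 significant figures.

d₁ = 1/p₁ = 1/0.4117″ = 2.429 pc; d₂ = 1/p₂ = 1/0.05719″ = 17.486 pc.
M₁ = m₁ − 5 log₁₀ d₁ + 5 = 8.21 − 1.9271 + 5 = 11.2829.
M₂ = 9.59 − 6.2135 + 5 = 8.3765.
L₁/L₂ = 10^(0.4(M₂ − M₁)) = 10^(0.4 × (-2.9064)) = 10^(-1.16256) = 0.068776.

L₁/L₂ = 0.06878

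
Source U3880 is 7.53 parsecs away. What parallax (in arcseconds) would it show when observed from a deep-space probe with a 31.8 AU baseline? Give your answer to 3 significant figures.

p (arcsec) = B (AU) / d (pc).
p = 31.8 / 7.53 = 4.2231 arcsec.

4.22 arcsec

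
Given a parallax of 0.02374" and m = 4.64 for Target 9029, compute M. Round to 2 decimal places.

d = 1/p = 1/0.02374″ = 42.123 pc.
m − M = 5 log₁₀(42.123) − 5 = 8.1226 − 5 = 3.1226.
M = m − (m − M) = 4.64 − 3.1226 = 1.52.

M = 1.52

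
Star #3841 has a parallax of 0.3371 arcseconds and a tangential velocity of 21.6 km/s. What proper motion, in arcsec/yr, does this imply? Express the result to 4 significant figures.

d = 1/p = 1/0.3371″ = 2.9665 pc.
μ = v_t / (4.74 d) = 21.6 / (4.74 × 2.9665) = 21.6 / 14.061 = 1.5362 ″/yr.

1.536 arcsec/yr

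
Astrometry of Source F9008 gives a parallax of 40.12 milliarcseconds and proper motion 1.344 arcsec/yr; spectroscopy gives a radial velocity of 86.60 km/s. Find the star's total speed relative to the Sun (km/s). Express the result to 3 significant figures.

181 km/s

d = 1/p = 1/0.04012″ = 24.925 pc.
v_t = 4.740 μ d = 4.740 × 1.344 × 24.925 = 158.79 km/s.
v = √(v_r² + v_t²) = √(86.60² + 158.79²) = √32713.8 = 180.87 km/s.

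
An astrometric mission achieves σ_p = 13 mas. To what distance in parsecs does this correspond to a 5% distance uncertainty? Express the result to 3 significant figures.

3.85 pc

σ_d/d = σ_p/p, so the condition is σ_p/p ≤ 0.05, i.e. p ≥ σ_p/0.05.
p_min = 13/0.05 = 260 mas = 0.26 arcsec.
d_max = 1/p_min = 1/0.26 = 3.8462 pc.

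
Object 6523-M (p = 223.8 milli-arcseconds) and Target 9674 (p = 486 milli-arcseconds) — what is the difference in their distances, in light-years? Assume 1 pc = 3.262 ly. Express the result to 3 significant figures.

d_A = 1/0.2238″ = 4.4683 pc; d_B = 1/0.4860″ = 2.0576 pc.
|d_B − d_A| = |2.0576 − 4.4683| = 2.4107 pc = 2.4107 × 3.262 ly = 7.8637 ly.

7.86 ly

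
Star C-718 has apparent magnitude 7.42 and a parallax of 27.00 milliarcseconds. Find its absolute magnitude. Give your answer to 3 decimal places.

M = 4.577

d = 1/p = 1/0.02700″ = 37.037 pc.
m − M = 5 log₁₀(37.037) − 5 = 7.8432 − 5 = 2.8432.
M = m − (m − M) = 7.42 − 2.8432 = 4.577.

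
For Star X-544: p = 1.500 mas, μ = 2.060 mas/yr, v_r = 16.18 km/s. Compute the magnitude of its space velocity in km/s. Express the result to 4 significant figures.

17.44 km/s

d = 1/p = 1/0.001500″ = 666.67 pc.
μ = 2.060 mas/yr = 0.002060 ″/yr.
v_t = 4.740 μ d = 4.740 × 0.002060 × 666.67 = 6.5096 km/s.
v = √(v_r² + v_t²) = √(16.18² + 6.5096²) = √304.167 = 17.44 km/s.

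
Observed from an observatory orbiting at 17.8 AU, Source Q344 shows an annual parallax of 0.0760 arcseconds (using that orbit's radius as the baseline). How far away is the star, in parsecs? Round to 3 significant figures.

234 pc

With baseline B (in AU) and parallax p (in arcsec), d = B/p parsecs.
d = 17.8 / 0.0760 = 234.21 pc.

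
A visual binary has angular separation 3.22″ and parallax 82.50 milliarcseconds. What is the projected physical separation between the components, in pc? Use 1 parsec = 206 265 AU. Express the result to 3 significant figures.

0.000189 pc

d = 1/p = 1/0.08250″ = 12.121 pc.
At distance d (pc), an angle of θ arcsec spans θ·d AU: s = 3.22 × 12.121 = 39.03 AU.
= 39.03 / 206265 = 0.00018922 pc.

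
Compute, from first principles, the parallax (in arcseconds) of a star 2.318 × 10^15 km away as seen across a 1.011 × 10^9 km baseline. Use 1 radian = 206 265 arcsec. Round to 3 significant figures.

0.0900 arcsec

θ ≈ B/d = (1.011 × 10^9) / (2.318 × 10^15) = 4.3615 × 10^-7 rad.
In arcseconds: 4.3615 × 10^-7 × 206265 = 0.089962″.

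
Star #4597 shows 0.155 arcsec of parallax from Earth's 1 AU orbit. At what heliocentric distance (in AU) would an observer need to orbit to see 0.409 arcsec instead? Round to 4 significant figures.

Parallax scales linearly with baseline: p ∝ B, so B = p_target / p_Earth × 1 AU.
B = 0.409 / 0.155 = 2.6387 AU.

2.639 AU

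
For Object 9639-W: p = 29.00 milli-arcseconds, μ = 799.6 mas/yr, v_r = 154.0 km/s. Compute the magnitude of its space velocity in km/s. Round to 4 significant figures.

202.0 km/s

d = 1/p = 1/0.02900″ = 34.483 pc.
μ = 799.6 mas/yr = 0.7996 ″/yr.
v_t = 4.740 μ d = 4.740 × 0.7996 × 34.483 = 130.69 km/s.
v = √(v_r² + v_t²) = √(154.0² + 130.69²) = √40795.9 = 201.98 km/s.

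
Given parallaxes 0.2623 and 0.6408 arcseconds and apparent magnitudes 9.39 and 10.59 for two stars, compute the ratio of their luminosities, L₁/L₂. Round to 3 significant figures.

d₁ = 1/p₁ = 1/0.2623″ = 3.8124 pc; d₂ = 1/p₂ = 1/0.6408″ = 1.5605 pc.
M₁ = m₁ − 5 log₁₀ d₁ + 5 = 9.39 − 2.9060 + 5 = 11.4840.
M₂ = 10.59 − 0.9663 + 5 = 14.6237.
L₁/L₂ = 10^(0.4(M₂ − M₁)) = 10^(0.4 × 3.1397) = 10^1.25588 = 18.025.

L₁/L₂ = 18.0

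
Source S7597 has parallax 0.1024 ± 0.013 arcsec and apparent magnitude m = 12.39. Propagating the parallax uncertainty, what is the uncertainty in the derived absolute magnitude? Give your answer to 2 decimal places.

M = m − 5 log₁₀ d + 5 = m + 5 log₁₀ p + 5, so ∂M/∂p = 5/(p ln 10).
σ_M = (5/ln 10) · (σ_p/p) = 2.1715 × 0.013/0.1024 = 2.1715 × 0.12695 = 0.27567.

σ_M = 0.28 mag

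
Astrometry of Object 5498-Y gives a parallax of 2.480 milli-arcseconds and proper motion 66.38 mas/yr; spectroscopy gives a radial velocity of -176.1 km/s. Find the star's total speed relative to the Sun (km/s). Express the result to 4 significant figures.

217.0 km/s

d = 1/p = 1/0.002480″ = 403.23 pc.
μ = 66.38 mas/yr = 0.06638 ″/yr.
v_t = 4.740 μ d = 4.740 × 0.06638 × 403.23 = 126.87 km/s.
v = √(v_r² + v_t²) = √((-176.1)² + 126.87²) = √47107.2 = 217.04 km/s.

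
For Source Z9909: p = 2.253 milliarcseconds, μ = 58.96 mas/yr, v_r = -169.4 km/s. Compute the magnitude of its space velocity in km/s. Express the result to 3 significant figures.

d = 1/p = 1/0.002253″ = 443.85 pc.
μ = 58.96 mas/yr = 0.05896 ″/yr.
v_t = 4.740 μ d = 4.740 × 0.05896 × 443.85 = 124.04 km/s.
v = √(v_r² + v_t²) = √((-169.4)² + 124.04²) = √44082.3 = 209.96 km/s.

210 km/s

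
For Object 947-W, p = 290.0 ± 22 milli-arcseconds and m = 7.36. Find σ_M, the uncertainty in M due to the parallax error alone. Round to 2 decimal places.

σ_M = 0.16 mag

M = m − 5 log₁₀ d + 5 = m + 5 log₁₀ p + 5, so ∂M/∂p = 5/(p ln 10).
σ_M = (5/ln 10) · (σ_p/p) = 2.1715 × 22/290.0 = 2.1715 × 0.075862 = 0.16473.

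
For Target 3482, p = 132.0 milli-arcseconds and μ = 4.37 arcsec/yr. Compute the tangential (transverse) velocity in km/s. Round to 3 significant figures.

157 km/s

d = 1/p = 1/0.1320″ = 7.5758 pc.
v_t = 4.74 × μ × d = 4.74 × 4.37 × 7.5758 = 156.92 km/s.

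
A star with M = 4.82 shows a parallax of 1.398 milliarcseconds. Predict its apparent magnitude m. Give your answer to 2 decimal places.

m = 14.09

d = 1/p = 1/0.001398″ = 715.31 pc.
m − M = 5 log₁₀ d − 5 = 5 log₁₀(715.31) − 5 = 14.2725 − 5 = 9.2725.
m = M + (m − M) = 4.82 + 9.2725 = 14.09.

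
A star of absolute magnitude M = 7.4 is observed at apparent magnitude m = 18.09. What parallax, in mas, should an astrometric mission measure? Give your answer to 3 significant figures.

0.728 mas

m − M = 18.09 − 7.4 = 10.69.
d = 10^((m−M)/5 + 1) = 10^3.138 = 1374 pc.
p = 1/d = 1/1374 = 0.0007278 arcsec = 0.7278 mas.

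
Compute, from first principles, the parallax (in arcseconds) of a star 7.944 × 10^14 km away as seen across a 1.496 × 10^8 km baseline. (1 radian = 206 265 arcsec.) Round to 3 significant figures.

0.0388 arcsec

θ ≈ B/d = (1.496 × 10^8) / (7.944 × 10^14) = 1.8832 × 10^-7 rad.
In arcseconds: 1.8832 × 10^-7 × 206265 = 0.038844″.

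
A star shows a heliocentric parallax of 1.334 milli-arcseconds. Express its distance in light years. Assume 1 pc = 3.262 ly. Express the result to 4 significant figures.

2445 light years

p = 1.334 milli-arcseconds = 0.001334 arcsec.
d = 1/p = 1/0.001334 = 749.63 pc.
In light-years: 749.63 × 3.262 = 2445.3 ly.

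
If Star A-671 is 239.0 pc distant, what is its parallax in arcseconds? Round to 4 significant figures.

0.004184 arcsec

p = 1/d = 1/239 = 0.0041841 arcsec.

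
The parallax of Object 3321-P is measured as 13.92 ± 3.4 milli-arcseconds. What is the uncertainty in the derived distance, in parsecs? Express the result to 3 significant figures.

d = 1/p, so σ_d = σ_p / p².
σ_d = 0.00340 / (0.01392)² = 0.00340 / 0.00019377 = 17.547 pc.

17.5 pc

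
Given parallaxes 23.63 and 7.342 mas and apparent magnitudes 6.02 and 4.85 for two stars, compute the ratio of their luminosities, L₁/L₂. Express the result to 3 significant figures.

d₁ = 1/p₁ = 1/0.02363″ = 42.319 pc; d₂ = 1/p₂ = 1/0.007342″ = 136.2 pc.
M₁ = m₁ − 5 log₁₀ d₁ + 5 = 6.02 − 8.1327 + 5 = 2.8873.
M₂ = 4.85 − 10.6709 + 5 = -0.8209.
L₁/L₂ = 10^(0.4(M₂ − M₁)) = 10^(0.4 × (-3.7082)) = 10^(-1.48328) = 0.032864.

L₁/L₂ = 0.0329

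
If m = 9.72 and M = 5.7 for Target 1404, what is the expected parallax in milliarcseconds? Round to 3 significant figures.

15.7 mas

m − M = 9.72 − 5.7 = 4.02.
d = 10^((m−M)/5 + 1) = 10^1.804 = 63.68 pc.
p = 1/d = 1/63.68 = 0.015704 arcsec = 15.704 mas.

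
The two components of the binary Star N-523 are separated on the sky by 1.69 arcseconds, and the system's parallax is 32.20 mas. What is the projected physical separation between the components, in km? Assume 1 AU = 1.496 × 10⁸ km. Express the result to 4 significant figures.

7.852 × 10^9 km

d = 1/p = 1/0.03220″ = 31.056 pc.
At distance d (pc), an angle of θ arcsec spans θ·d AU: s = 1.69 × 31.056 = 52.485 AU.
= 52.485 × 1.496 × 10⁸ km = 7.8518 × 10^9 km.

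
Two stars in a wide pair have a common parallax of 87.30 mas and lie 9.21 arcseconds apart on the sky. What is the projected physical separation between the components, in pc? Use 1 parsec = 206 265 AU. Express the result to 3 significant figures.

d = 1/p = 1/0.08730″ = 11.455 pc.
At distance d (pc), an angle of θ arcsec spans θ·d AU: s = 9.21 × 11.455 = 105.5 AU.
= 105.5 / 206265 = 0.00051148 pc.

0.000511 pc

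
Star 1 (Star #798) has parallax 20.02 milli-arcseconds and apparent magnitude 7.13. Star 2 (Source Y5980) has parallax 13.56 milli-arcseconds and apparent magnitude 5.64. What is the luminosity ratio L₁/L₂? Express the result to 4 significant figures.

d₁ = 1/p₁ = 1/0.02002″ = 49.95 pc; d₂ = 1/p₂ = 1/0.01356″ = 73.746 pc.
M₁ = m₁ − 5 log₁₀ d₁ + 5 = 7.13 − 8.4927 + 5 = 3.6373.
M₂ = 5.64 − 9.3387 + 5 = 1.3013.
L₁/L₂ = 10^(0.4(M₂ − M₁)) = 10^(0.4 × (-2.3360)) = 10^(-0.93440) = 0.11631.

L₁/L₂ = 0.1163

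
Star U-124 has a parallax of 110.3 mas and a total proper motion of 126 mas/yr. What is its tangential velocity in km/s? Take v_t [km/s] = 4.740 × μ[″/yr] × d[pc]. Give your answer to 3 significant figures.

5.41 km/s

d = 1/p = 1/0.1103″ = 9.0662 pc.
μ = 126 mas/yr = 0.126 ″/yr.
v_t = 4.74 × μ × d = 4.74 × 0.126 × 9.0662 = 5.4147 km/s.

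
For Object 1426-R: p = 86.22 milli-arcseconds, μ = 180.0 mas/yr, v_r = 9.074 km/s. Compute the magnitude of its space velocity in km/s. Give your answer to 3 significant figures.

d = 1/p = 1/0.08622″ = 11.598 pc.
μ = 180.0 mas/yr = 0.1800 ″/yr.
v_t = 4.740 μ d = 4.740 × 0.1800 × 11.598 = 9.8954 km/s.
v = √(v_r² + v_t²) = √(9.074² + 9.8954²) = √180.256 = 13.426 km/s.

13.4 km/s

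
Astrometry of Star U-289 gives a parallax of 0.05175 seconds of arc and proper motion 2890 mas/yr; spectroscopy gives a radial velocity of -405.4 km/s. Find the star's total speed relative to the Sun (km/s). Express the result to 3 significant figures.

484 km/s

d = 1/p = 1/0.05175″ = 19.324 pc.
μ = 2890 mas/yr = 2.890 ″/yr.
v_t = 4.740 μ d = 4.740 × 2.890 × 19.324 = 264.71 km/s.
v = √(v_r² + v_t²) = √((-405.4)² + 264.71²) = √234421 = 484.17 km/s.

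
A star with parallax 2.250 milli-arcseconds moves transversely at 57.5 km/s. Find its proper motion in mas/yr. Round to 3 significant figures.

27.3 mas/yr

d = 1/p = 1/0.002250″ = 444.44 pc.
μ = v_t / (4.74 d) = 57.5 / (4.74 × 444.44) = 57.5 / 2106.6 = 0.027295 ″/yr = 27.295 mas/yr.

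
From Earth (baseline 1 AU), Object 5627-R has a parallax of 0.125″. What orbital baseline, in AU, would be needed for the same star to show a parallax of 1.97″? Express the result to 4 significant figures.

Parallax scales linearly with baseline: p ∝ B, so B = p_target / p_Earth × 1 AU.
B = 1.97 / 0.125 = 15.76 AU.

15.76 AU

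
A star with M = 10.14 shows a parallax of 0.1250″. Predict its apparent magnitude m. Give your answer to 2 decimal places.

d = 1/p = 1/0.1250″ = 8 pc.
m − M = 5 log₁₀ d − 5 = 5 log₁₀(8) − 5 = 4.5154 − 5 = -0.4846.
m = M + (m − M) = 10.14 + (-0.4846) = 9.66.

m = 9.66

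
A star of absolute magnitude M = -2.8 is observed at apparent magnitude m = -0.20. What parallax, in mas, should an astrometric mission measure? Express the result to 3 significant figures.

30.2 mas

m − M = -0.20 − (-2.8) = 2.60.
d = 10^((m−M)/5 + 1) = 10^1.520 = 33.113 pc.
p = 1/d = 1/33.113 = 0.0302 arcsec = 30.2 mas.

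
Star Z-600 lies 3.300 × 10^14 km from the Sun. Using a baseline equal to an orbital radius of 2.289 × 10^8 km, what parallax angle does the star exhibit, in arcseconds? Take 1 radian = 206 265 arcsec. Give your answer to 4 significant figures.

0.1431 arcsec

θ ≈ B/d = (2.289 × 10^8) / (3.300 × 10^14) = 6.9364 × 10^-7 rad.
In arcseconds: 6.9364 × 10^-7 × 206265 = 0.14307″.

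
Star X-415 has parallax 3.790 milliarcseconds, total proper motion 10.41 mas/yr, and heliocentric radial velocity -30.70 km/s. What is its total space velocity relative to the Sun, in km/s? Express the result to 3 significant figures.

d = 1/p = 1/0.003790″ = 263.85 pc.
μ = 10.41 mas/yr = 0.01041 ″/yr.
v_t = 4.740 μ d = 4.740 × 0.01041 × 263.85 = 13.019 km/s.
v = √(v_r² + v_t²) = √((-30.70)² + 13.019²) = √1111.98 = 33.346 km/s.

33.3 km/s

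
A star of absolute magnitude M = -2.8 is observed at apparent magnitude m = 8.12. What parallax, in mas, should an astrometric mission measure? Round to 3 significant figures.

m − M = 8.12 − (-2.8) = 10.92.
d = 10^((m−M)/5 + 1) = 10^3.184 = 1527.6 pc.
p = 1/d = 1/1527.6 = 0.00065462 arcsec = 0.65462 mas.

0.655 mas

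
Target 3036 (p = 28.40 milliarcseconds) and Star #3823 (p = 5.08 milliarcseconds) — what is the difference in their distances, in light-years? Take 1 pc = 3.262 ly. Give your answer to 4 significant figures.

527.3 ly

d_A = 1/0.02840″ = 35.211 pc; d_B = 1/0.005080″ = 196.85 pc.
|d_B − d_A| = |196.85 − 35.211| = 161.64 pc = 161.64 × 3.262 ly = 527.27 ly.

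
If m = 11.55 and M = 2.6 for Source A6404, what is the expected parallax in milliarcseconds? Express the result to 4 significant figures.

m − M = 11.55 − 2.6 = 8.95.
d = 10^((m−M)/5 + 1) = 10^2.790 = 616.6 pc.
p = 1/d = 1/616.6 = 0.0016218 arcsec = 1.6218 mas.

1.622 mas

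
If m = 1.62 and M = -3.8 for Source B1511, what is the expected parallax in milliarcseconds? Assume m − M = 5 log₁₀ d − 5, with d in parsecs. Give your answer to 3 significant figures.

m − M = 1.62 − (-3.8) = 5.42.
d = 10^((m−M)/5 + 1) = 10^2.084 = 121.34 pc.
p = 1/d = 1/121.34 = 0.0082413 arcsec = 8.2413 mas.

8.24 mas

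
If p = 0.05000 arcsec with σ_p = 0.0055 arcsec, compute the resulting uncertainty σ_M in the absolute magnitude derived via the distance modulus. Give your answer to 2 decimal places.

σ_M = 0.24 mag

M = m − 5 log₁₀ d + 5 = m + 5 log₁₀ p + 5, so ∂M/∂p = 5/(p ln 10).
σ_M = (5/ln 10) · (σ_p/p) = 2.1715 × 0.0055/0.05000 = 2.1715 × 0.11 = 0.23887.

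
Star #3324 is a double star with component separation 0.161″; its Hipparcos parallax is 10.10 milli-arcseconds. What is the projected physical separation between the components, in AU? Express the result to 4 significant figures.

15.94 AU

d = 1/p = 1/0.01010″ = 99.01 pc.
At distance d (pc), an angle of θ arcsec spans θ·d AU: s = 0.161 × 99.01 = 15.941 AU.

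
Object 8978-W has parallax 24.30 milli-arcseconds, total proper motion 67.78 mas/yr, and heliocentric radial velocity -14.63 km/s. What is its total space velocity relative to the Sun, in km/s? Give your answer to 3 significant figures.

d = 1/p = 1/0.02430″ = 41.152 pc.
μ = 67.78 mas/yr = 0.06778 ″/yr.
v_t = 4.740 μ d = 4.740 × 0.06778 × 41.152 = 13.221 km/s.
v = √(v_r² + v_t²) = √((-14.63)² + 13.221²) = √388.832 = 19.719 km/s.

19.7 km/s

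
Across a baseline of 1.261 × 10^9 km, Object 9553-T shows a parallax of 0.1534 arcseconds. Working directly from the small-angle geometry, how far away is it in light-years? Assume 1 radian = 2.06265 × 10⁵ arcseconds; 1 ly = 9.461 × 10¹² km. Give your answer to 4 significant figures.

θ = 0.1534″ = 0.1534/206265 = 7.4370 × 10^-7 rad.
d = B/θ = (1.261 × 10^9) / (7.4370 × 10^-7) = 1.6956 × 10^15 km = (1.6956 × 10^15) / (9.461 × 10^12) ly = 179.22 ly.

179.2 ly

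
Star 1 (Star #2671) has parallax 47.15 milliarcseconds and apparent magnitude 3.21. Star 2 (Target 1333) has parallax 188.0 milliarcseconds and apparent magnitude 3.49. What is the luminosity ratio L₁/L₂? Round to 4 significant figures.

d₁ = 1/p₁ = 1/0.04715″ = 21.209 pc; d₂ = 1/p₂ = 1/0.1880″ = 5.3191 pc.
M₁ = m₁ − 5 log₁₀ d₁ + 5 = 3.21 − 6.6326 + 5 = 1.5774.
M₂ = 3.49 − 3.6292 + 5 = 4.8608.
L₁/L₂ = 10^(0.4(M₂ − M₁)) = 10^(0.4 × 3.2834) = 10^1.31336 = 20.576.

L₁/L₂ = 20.58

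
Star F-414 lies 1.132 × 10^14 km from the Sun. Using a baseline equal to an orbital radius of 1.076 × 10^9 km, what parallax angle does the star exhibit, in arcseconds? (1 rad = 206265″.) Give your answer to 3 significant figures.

θ ≈ B/d = (1.076 × 10^9) / (1.132 × 10^14) = 9.5053 × 10^-6 rad.
In arcseconds: 9.5053 × 10^-6 × 206265 = 1.9606″.

1.96 arcsec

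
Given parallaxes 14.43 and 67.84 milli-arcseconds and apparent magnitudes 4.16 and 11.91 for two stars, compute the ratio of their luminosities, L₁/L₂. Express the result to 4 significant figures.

d₁ = 1/p₁ = 1/0.01443″ = 69.3 pc; d₂ = 1/p₂ = 1/0.06784″ = 14.741 pc.
M₁ = m₁ − 5 log₁₀ d₁ + 5 = 4.16 − 9.2037 + 5 = -0.0437.
M₂ = 11.91 − 5.8426 + 5 = 11.0674.
L₁/L₂ = 10^(0.4(M₂ − M₁)) = 10^(0.4 × 11.1111) = 10^4.44444 = 27825.

L₁/L₂ = 27830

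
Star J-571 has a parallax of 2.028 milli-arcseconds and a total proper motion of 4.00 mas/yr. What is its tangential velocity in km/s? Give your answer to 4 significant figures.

d = 1/p = 1/0.002028″ = 493.1 pc.
μ = 4.00 mas/yr = 0.00400 ″/yr.
v_t = 4.74 × μ × d = 4.74 × 0.00400 × 493.1 = 9.3492 km/s.

9.349 km/s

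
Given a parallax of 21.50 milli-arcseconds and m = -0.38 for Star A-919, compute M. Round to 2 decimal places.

d = 1/p = 1/0.02150″ = 46.512 pc.
m − M = 5 log₁₀(46.512) − 5 = 8.3378 − 5 = 3.3378.
M = m − (m − M) = -0.38 − 3.3378 = -3.72.

M = -3.72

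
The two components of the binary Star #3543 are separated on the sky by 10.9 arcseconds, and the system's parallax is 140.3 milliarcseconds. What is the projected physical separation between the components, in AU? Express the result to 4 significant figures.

d = 1/p = 1/0.1403″ = 7.1276 pc.
At distance d (pc), an angle of θ arcsec spans θ·d AU: s = 10.9 × 7.1276 = 77.691 AU.

77.69 AU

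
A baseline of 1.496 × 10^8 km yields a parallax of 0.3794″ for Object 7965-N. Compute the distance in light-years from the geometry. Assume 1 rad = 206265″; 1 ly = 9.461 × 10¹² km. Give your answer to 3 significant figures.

8.60 ly

θ = 0.3794″ = 0.3794/206265 = 1.8394 × 10^-6 rad.
d = B/θ = (1.496 × 10^8) / (1.8394 × 10^-6) = 8.1331 × 10^13 km = (8.1331 × 10^13) / (9.461 × 10^12) ly = 8.5964 ly.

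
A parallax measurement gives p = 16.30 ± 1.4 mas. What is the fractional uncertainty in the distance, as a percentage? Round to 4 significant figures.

For d = 1/p, |σ_d/d| = |σ_p/p|.
σ_p/p = 1.4 / 16.30 = 0.08589 = 8.589%.

8.589%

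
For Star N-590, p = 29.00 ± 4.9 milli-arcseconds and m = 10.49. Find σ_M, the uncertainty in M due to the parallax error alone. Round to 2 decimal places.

σ_M = 0.37 mag

M = m − 5 log₁₀ d + 5 = m + 5 log₁₀ p + 5, so ∂M/∂p = 5/(p ln 10).
σ_M = (5/ln 10) · (σ_p/p) = 2.1715 × 4.9/29.00 = 2.1715 × 0.16897 = 0.36692.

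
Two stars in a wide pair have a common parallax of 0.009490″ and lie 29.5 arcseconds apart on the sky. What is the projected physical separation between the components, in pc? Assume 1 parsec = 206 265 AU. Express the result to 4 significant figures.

d = 1/p = 1/0.009490″ = 105.37 pc.
At distance d (pc), an angle of θ arcsec spans θ·d AU: s = 29.5 × 105.37 = 3108.4 AU.
= 3108.4 / 206265 = 0.015070 pc.

0.01507 pc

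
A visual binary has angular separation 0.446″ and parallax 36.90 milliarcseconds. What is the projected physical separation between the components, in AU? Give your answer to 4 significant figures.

12.09 AU

d = 1/p = 1/0.03690″ = 27.1 pc.
At distance d (pc), an angle of θ arcsec spans θ·d AU: s = 0.446 × 27.1 = 12.087 AU.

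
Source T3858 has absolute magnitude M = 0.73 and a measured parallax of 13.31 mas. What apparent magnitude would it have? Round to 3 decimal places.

d = 1/p = 1/0.01331″ = 75.131 pc.
m − M = 5 log₁₀ d − 5 = 5 log₁₀(75.131) − 5 = 9.3791 − 5 = 4.3791.
m = M + (m − M) = 0.73 + 4.3791 = 5.109.

m = 5.109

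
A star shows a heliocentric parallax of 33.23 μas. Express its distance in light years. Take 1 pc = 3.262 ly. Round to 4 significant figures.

98160 light years

p = 33.23 μas = 0.00003323 arcsec.
d = 1/p = 1/0.00003323 = 30093 pc.
In light-years: 30093 × 3.262 = 98163 ly.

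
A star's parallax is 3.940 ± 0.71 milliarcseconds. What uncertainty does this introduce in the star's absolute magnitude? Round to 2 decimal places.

σ_M = 0.39 mag

M = m − 5 log₁₀ d + 5 = m + 5 log₁₀ p + 5, so ∂M/∂p = 5/(p ln 10).
σ_M = (5/ln 10) · (σ_p/p) = 2.1715 × 0.71/3.940 = 2.1715 × 0.1802 = 0.3913.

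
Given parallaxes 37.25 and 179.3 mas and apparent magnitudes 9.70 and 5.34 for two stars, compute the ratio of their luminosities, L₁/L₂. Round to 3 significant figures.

d₁ = 1/p₁ = 1/0.03725″ = 26.846 pc; d₂ = 1/p₂ = 1/0.1793″ = 5.5772 pc.
M₁ = m₁ − 5 log₁₀ d₁ + 5 = 9.70 − 7.1444 + 5 = 7.5556.
M₂ = 5.34 − 3.7321 + 5 = 6.6079.
L₁/L₂ = 10^(0.4(M₂ − M₁)) = 10^(0.4 × (-0.9477)) = 10^(-0.37908) = 0.41775.

L₁/L₂ = 0.418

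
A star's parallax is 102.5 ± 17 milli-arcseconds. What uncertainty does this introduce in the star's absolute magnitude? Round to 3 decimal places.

σ_M = 0.360 mag

M = m − 5 log₁₀ d + 5 = m + 5 log₁₀ p + 5, so ∂M/∂p = 5/(p ln 10).
σ_M = (5/ln 10) · (σ_p/p) = 2.1715 × 17/102.5 = 2.1715 × 0.16585 = 0.36014.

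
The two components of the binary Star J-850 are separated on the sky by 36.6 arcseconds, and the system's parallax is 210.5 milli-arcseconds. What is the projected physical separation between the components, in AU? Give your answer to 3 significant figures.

d = 1/p = 1/0.2105″ = 4.7506 pc.
At distance d (pc), an angle of θ arcsec spans θ·d AU: s = 36.6 × 4.7506 = 173.87 AU.

174 AU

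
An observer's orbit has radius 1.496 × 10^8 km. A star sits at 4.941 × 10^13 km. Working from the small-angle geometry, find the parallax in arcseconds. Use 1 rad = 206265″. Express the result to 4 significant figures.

0.6245 arcsec

θ ≈ B/d = (1.496 × 10^8) / (4.941 × 10^13) = 3.0277 × 10^-6 rad.
In arcseconds: 3.0277 × 10^-6 × 206265 = 0.62451″.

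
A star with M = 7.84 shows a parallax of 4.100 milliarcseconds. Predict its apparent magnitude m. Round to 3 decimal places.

d = 1/p = 1/0.004100″ = 243.9 pc.
m − M = 5 log₁₀ d − 5 = 5 log₁₀(243.9) − 5 = 11.9361 − 5 = 6.9361.
m = M + (m − M) = 7.84 + 6.9361 = 14.776.

m = 14.776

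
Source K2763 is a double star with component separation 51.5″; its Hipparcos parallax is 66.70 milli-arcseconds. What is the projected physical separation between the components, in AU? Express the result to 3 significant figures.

d = 1/p = 1/0.06670″ = 14.993 pc.
At distance d (pc), an angle of θ arcsec spans θ·d AU: s = 51.5 × 14.993 = 772.14 AU.

772 AU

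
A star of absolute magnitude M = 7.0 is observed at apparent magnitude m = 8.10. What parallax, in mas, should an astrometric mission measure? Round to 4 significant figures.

m − M = 8.10 − 7.0 = 1.10.
d = 10^((m−M)/5 + 1) = 10^1.220 = 16.596 pc.
p = 1/d = 1/16.596 = 0.060255 arcsec = 60.255 mas.

60.26 mas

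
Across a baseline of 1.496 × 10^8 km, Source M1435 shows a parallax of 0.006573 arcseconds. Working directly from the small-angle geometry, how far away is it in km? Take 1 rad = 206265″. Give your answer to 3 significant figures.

θ = 0.006573″ = 0.006573/206265 = 3.1867 × 10^-8 rad.
d = B/θ = (1.496 × 10^8) / (3.1867 × 10^-8) = 4.6945 × 10^15 km.

4.69 × 10^15 km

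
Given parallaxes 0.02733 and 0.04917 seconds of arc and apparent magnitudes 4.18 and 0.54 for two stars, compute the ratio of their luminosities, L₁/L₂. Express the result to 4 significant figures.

d₁ = 1/p₁ = 1/0.02733″ = 36.59 pc; d₂ = 1/p₂ = 1/0.04917″ = 20.338 pc.
M₁ = m₁ − 5 log₁₀ d₁ + 5 = 4.18 − 7.8168 + 5 = 1.3632.
M₂ = 0.54 − 6.5415 + 5 = -1.0015.
L₁/L₂ = 10^(0.4(M₂ − M₁)) = 10^(0.4 × (-2.3647)) = 10^(-0.94588) = 0.11327.

L₁/L₂ = 0.1133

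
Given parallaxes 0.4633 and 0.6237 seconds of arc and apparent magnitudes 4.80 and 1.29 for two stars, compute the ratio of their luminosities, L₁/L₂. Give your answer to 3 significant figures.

L₁/L₂ = 0.0715

d₁ = 1/p₁ = 1/0.4633″ = 2.1584 pc; d₂ = 1/p₂ = 1/0.6237″ = 1.6033 pc.
M₁ = m₁ − 5 log₁₀ d₁ + 5 = 4.80 − 1.6707 + 5 = 8.1293.
M₂ = 1.29 − 1.0251 + 5 = 5.2649.
L₁/L₂ = 10^(0.4(M₂ − M₁)) = 10^(0.4 × (-2.8644)) = 10^(-1.14576) = 0.071489.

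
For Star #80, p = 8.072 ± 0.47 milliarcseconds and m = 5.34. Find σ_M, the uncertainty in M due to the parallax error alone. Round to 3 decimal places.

M = m − 5 log₁₀ d + 5 = m + 5 log₁₀ p + 5, so ∂M/∂p = 5/(p ln 10).
σ_M = (5/ln 10) · (σ_p/p) = 2.1715 × 0.47/8.072 = 2.1715 × 0.058226 = 0.12644.

σ_M = 0.126 mag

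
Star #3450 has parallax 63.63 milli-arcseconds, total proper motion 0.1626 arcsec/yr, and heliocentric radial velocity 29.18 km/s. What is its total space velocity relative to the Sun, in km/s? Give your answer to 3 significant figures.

31.6 km/s

d = 1/p = 1/0.06363″ = 15.716 pc.
v_t = 4.740 μ d = 4.740 × 0.1626 × 15.716 = 12.113 km/s.
v = √(v_r² + v_t²) = √(29.18² + 12.113²) = √998.197 = 31.594 km/s.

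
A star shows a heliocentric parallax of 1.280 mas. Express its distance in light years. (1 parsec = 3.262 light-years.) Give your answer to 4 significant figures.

p = 1.280 mas = 0.001280 arcsec.
d = 1/p = 1/0.001280 = 781.25 pc.
In light-years: 781.25 × 3.262 = 2548.4 ly.

2548 light years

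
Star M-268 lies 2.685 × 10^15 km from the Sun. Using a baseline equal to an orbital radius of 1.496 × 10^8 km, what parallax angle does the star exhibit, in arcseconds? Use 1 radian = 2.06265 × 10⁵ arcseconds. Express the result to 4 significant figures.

0.01149 arcsec

θ ≈ B/d = (1.496 × 10^8) / (2.685 × 10^15) = 5.5717 × 10^-8 rad.
In arcseconds: 5.5717 × 10^-8 × 206265 = 0.011492″.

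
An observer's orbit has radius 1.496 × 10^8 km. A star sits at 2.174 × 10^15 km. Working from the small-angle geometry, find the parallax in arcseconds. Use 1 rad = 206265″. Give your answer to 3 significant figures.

θ ≈ B/d = (1.496 × 10^8) / (2.174 × 10^15) = 6.8813 × 10^-8 rad.
In arcseconds: 6.8813 × 10^-8 × 206265 = 0.014194″.

0.0142 arcsec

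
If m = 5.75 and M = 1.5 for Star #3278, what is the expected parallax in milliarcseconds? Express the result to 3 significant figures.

14.1 mas

m − M = 5.75 − 1.5 = 4.25.
d = 10^((m−M)/5 + 1) = 10^1.850 = 70.795 pc.
p = 1/d = 1/70.795 = 0.014125 arcsec = 14.125 mas.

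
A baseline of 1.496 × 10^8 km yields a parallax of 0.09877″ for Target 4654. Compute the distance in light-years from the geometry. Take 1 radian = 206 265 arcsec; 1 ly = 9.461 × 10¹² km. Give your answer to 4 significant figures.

33.02 ly

θ = 0.09877″ = 0.09877/206265 = 4.7885 × 10^-7 rad.
d = B/θ = (1.496 × 10^8) / (4.7885 × 10^-7) = 3.1242 × 10^14 km = (3.1242 × 10^14) / (9.461 × 10^12) ly = 33.022 ly.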